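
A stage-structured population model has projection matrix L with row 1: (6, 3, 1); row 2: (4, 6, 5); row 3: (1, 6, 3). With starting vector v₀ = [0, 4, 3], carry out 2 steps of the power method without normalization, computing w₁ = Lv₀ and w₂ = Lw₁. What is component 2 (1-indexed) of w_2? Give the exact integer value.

459

w1 = Lv₀ = (15, 39, 33)
w2 = Lw1 = (240, 459, 348)
The requested component of w2 is 459.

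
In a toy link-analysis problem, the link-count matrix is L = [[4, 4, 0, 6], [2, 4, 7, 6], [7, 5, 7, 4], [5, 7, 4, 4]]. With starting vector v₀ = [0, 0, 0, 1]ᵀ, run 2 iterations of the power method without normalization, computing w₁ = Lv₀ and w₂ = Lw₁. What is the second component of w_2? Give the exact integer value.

w1 = Lv₀ = (6, 6, 4, 4)
w2 = Lw1 = (72, 88, 116, 104)
The requested component of w2 is 88.

88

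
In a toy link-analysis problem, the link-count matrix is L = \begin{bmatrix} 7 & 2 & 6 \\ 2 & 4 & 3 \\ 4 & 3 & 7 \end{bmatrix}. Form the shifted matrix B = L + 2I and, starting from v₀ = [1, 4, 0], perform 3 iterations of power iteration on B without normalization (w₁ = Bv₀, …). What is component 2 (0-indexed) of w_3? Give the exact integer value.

B = L + 2I has rows (9, 2, 6); (2, 6, 3); (4, 3, 9)
w1 = Bv₀ = (9·1 + 2·4 + 6·0; 2·1 + 6·4 + 3·0; 4·1 + 3·4 + 9·0) = (17, 26, 16)
w2 = Bw1 = (9·17 + 2·26 + 6·16; 2·17 + 6·26 + 3·16; 4·17 + 3·26 + 9·16) = (301, 238, 290)
w3 = Bw2 = (4925, 2900, 4528)
Requested component of w3: 4528

4528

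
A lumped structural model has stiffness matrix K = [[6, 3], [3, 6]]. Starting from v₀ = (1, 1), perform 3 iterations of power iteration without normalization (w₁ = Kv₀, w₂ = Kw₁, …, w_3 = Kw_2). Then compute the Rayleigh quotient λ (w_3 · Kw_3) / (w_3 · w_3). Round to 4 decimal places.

λ ≈ 9.0000

w1 = Kv₀ = (9, 9)
w2 = Kw1 = (81, 81)
w3 = Kw2 = (729, 729)
Kw3 = (6561, 6561)
w3·Kw3 = 729·6561 + 729·6561 = 9565938; w3·w3 = 729·729 + 729·729 = 1062882
λ ≈ 9565938/1062882 = 9.0000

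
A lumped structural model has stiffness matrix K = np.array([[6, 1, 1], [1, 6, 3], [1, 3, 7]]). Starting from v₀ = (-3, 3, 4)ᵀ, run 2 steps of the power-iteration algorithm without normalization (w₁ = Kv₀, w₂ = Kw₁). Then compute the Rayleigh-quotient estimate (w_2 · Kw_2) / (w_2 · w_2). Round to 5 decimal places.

w1 = Kv₀ = (-11, 27, 34)
w2 = Kw1 = (-5, 253, 308)
Kw2 = (531, 2437, 2910)
w2·Kw2 = (-5)·531 + 253·2437 + 308·2910 = 1510186; w2·w2 = (-5)·(-5) + 253·253 + 308·308 = 158898
λ ≈ 1510186/158898 = 9.50412

λ ≈ 9.50412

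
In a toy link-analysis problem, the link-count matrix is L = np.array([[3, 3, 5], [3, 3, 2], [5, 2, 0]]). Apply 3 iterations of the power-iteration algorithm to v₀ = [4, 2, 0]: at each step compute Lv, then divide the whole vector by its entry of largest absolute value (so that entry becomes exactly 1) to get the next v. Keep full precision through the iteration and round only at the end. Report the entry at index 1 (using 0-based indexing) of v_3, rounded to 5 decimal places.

0.78788

Lv0 = (18.000000, 18.000000, 24.000000); divide by 24.000000 → v1 = (0.750000, 0.750000, 1.000000)
Lv1 = (9.500000, 6.500000, 5.250000); divide by 9.500000 → v2 = (1.000000, 0.684211, 0.552632)
Lv2 = (7.815789, 6.157895, 6.368421); divide by 7.815789 → v3 = (1.000000, 0.787879, 0.814815)
Requested entry of v3: 1404/1782 = 0.78788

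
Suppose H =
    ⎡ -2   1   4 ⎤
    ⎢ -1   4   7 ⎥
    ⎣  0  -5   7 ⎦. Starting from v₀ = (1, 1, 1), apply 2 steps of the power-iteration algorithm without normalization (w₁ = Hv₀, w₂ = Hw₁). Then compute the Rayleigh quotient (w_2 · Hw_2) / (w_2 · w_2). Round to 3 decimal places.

w1 = Hv₀ = (3, 10, 2)
w2 = Hw1 = (12, 51, -36)
Hw2 = (-117, -60, -507)
w2·Hw2 = 12·(-117) + 51·(-60) + (-36)·(-507) = 13788; w2·w2 = 12·12 + 51·51 + (-36)·(-36) = 4041
λ ≈ 13788/4041 = 3.412

3.412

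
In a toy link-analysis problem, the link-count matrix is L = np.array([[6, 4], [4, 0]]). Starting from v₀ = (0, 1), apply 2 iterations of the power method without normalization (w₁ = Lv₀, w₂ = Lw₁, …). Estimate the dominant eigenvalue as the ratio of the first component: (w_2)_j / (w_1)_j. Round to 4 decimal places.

w1 = Lv₀ = (4, 0)
w2 = Lw1 = (24, 16)
Ratio at component: 24 / 4 = 6.0000

6.0000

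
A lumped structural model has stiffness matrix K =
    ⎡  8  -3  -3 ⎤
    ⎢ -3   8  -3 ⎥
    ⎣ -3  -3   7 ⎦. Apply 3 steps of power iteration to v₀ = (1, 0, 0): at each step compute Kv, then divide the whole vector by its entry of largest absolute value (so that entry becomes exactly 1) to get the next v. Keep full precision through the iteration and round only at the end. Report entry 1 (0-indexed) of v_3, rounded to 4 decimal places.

-0.5108

Kv0 = (8.00000, -3.00000, -3.00000); divide by 8.00000 → v1 = (1.00000, -0.37500, -0.37500)
Kv1 = (10.25000, -4.87500, -4.50000); divide by 10.25000 → v2 = (1.00000, -0.47561, -0.43902)
Kv2 = (10.74390, -5.48780, -4.64634); divide by 10.74390 → v3 = (1.00000, -0.51078, -0.43246)
Requested entry of v3: -450/881 = -0.5108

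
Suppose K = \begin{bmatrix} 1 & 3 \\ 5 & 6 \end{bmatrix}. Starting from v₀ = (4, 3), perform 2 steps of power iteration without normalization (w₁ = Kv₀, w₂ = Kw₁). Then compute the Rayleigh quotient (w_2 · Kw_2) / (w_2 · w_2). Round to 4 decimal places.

λ ≈ 8.1283

w1 = Kv₀ = (1·4 + 3·3; 5·4 + 6·3) = (13, 38)
w2 = Kw1 = (1·13 + 3·38; 5·13 + 6·38) = (127, 293)
Kw2 = (1006, 2393)
w2·Kw2 = 127·1006 + 293·2393 = 828911; w2·w2 = 127·127 + 293·293 = 101978
λ ≈ 828911/101978 = 8.1283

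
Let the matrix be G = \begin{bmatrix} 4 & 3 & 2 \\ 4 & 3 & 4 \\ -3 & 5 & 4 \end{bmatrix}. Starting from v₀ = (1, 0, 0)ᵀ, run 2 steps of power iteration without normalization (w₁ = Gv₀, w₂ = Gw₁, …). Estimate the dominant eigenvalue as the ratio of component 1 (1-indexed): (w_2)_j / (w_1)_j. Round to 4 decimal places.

w1 = Gv₀ = (4, 4, -3)
w2 = Gw1 = (22, 16, -4)
Ratio at component: 22 / 4 = 5.5000

λ ≈ 5.5000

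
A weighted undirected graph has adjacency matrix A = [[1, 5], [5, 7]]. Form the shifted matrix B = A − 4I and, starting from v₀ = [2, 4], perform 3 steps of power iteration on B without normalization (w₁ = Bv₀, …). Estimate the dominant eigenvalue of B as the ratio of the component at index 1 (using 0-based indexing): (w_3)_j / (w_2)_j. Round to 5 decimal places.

5.50000

B = A − 4I has rows (-3, 5); (5, 3)
w1 = Bv₀ = ((-3)·2 + 5·4; 5·2 + 3·4) = (14, 22)
w2 = Bw1 = ((-3)·14 + 5·22; 5·14 + 3·22) = (68, 136)
w3 = Bw2 = (476, 748)
Ratio: 748/136 = 5.50000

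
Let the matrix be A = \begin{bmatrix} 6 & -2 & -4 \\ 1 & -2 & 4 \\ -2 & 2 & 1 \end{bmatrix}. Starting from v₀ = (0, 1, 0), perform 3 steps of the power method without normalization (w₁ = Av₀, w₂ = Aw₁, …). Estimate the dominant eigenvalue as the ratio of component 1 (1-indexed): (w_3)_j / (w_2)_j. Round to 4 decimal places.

w1 = Av₀ = (6·0 + (-2)·1 + (-4)·0; 1·0 + (-2)·1 + 4·0; (-2)·0 + 2·1 + 1·0) = (-2, -2, 2)
w2 = Aw1 = (6·(-2) + (-2)·(-2) + (-4)·2; 1·(-2) + (-2)·(-2) + 4·2; (-2)·(-2) + 2·(-2) + 1·2) = (-16, 10, 2)
w3 = Aw2 = (-124, -28, 54)
Ratio at component: -124 / -16 = 7.7500

7.7500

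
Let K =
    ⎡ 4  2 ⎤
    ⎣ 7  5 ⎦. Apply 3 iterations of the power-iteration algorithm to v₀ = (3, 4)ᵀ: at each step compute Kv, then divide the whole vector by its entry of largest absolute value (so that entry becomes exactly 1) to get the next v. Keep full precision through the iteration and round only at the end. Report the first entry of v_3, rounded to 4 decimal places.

0.4680

Kv0 = (20.00000, 41.00000); divide by 41.00000 → v1 = (0.48780, 1.00000)
Kv1 = (3.95122, 8.41463); divide by 8.41463 → v2 = (0.46957, 1.00000)
Kv2 = (3.87826, 8.28696); divide by 8.28696 → v3 = (0.46800, 1.00000)
Requested entry of v3: 1338/2859 = 0.4680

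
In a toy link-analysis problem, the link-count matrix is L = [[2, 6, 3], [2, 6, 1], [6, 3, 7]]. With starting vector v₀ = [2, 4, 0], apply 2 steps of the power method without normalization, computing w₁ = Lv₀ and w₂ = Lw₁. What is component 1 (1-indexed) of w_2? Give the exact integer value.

w1 = Lv₀ = (28, 28, 24)
w2 = Lw1 = (296, 248, 420)
The requested component of w2 is 296.

296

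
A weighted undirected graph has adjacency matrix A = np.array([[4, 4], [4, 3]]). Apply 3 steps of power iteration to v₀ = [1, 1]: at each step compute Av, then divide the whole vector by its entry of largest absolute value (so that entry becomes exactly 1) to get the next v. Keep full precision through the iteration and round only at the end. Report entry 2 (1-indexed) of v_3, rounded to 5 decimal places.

Av0 = (8.000000, 7.000000); divide by 8.000000 → v1 = (1.000000, 0.875000)
Av1 = (7.500000, 6.625000); divide by 7.500000 → v2 = (1.000000, 0.883333)
Av2 = (7.533333, 6.650000); divide by 7.533333 → v3 = (1.000000, 0.882743)
Requested entry of v3: 399/452 = 0.88274

0.88274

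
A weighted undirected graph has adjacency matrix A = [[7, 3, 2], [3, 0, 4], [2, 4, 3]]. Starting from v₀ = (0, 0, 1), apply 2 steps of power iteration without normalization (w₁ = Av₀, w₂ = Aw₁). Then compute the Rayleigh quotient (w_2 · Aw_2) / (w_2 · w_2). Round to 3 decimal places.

9.609

w1 = Av₀ = (2, 4, 3)
w2 = Aw1 = (32, 18, 29)
Aw2 = (336, 212, 223)
w2·Aw2 = 32·336 + 18·212 + 29·223 = 21035; w2·w2 = 32·32 + 18·18 + 29·29 = 2189
λ ≈ 21035/2189 = 9.609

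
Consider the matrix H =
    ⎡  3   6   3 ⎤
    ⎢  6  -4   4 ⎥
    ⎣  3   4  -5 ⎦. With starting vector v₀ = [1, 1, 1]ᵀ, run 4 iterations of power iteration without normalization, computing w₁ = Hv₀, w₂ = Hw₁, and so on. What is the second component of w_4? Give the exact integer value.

3376

w1 = Hv₀ = (3·1 + 6·1 + 3·1; 6·1 + (-4)·1 + 4·1; 3·1 + 4·1 + (-5)·1) = (12, 6, 2)
w2 = Hw1 = (3·12 + 6·6 + 3·2; 6·12 + (-4)·6 + 4·2; 3·12 + 4·6 + (-5)·2) = (78, 56, 50)
w3 = Hw2 = (720, 444, 208)
w4 = Hw3 = (5448, 3376, 2896)
The requested component of w4 is 3376.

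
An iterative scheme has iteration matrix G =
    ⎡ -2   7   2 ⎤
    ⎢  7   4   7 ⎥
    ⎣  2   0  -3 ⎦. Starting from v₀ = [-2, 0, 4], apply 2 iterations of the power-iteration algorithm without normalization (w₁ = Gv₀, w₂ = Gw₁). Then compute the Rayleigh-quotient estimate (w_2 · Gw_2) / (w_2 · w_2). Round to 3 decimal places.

w1 = Gv₀ = ((-2)·(-2) + 7·0 + 2·4; 7·(-2) + 4·0 + 7·4; 2·(-2) + 0·0 + (-3)·4) = (12, 14, -16)
w2 = Gw1 = ((-2)·12 + 7·14 + 2·(-16); 7·12 + 4·14 + 7·(-16); 2·12 + 0·14 + (-3)·(-16)) = (42, 28, 72)
Gw2 = (256, 910, -132)
w2·Gw2 = 42·256 + 28·910 + 72·(-132) = 26728; w2·w2 = 42·42 + 28·28 + 72·72 = 7732
λ ≈ 26728/7732 = 3.457

3.457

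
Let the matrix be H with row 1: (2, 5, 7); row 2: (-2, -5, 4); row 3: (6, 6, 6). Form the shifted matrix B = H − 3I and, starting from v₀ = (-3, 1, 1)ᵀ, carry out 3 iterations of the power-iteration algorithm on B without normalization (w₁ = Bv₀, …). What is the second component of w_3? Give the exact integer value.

B = H − 3I has rows (-1, 5, 7); (-2, -8, 4); (6, 6, 3)
w1 = Bv₀ = (15, 2, -9)
w2 = Bw1 = (-68, -82, 75)
w3 = Bw2 = (183, 1092, -675)
Requested component of w3: 1092

1092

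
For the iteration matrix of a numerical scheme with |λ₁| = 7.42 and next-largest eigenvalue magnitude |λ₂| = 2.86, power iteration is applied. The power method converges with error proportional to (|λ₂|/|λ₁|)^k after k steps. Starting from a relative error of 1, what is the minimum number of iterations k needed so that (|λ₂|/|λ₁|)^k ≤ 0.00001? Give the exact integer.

|λ₂/λ₁| = 2.86/7.42 = 0.38544
Need k ≥ ln(0.00001) / ln(0.38544) = -11.5129 / -0.9534 ≈ 12.076
Smallest integer k satisfying the bound: 13

13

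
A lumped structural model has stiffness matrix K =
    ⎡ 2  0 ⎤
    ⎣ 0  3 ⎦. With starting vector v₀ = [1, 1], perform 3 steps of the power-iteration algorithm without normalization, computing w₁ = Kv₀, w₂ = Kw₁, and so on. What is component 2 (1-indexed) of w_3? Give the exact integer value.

w1 = Kv₀ = (2·1 + 0·1; 0·1 + 3·1) = (2, 3)
w2 = Kw1 = (2·2 + 0·3; 0·2 + 3·3) = (4, 9)
w3 = Kw2 = (8, 27)
The requested component of w3 is 27.

27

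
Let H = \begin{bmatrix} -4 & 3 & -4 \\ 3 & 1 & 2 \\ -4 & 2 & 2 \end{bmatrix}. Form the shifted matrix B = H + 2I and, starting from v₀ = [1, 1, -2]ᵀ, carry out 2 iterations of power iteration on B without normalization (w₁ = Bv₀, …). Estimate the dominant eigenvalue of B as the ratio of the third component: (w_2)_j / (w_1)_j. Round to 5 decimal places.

μ ≈ 7.20000

B = H + 2I has rows (-2, 3, -4); (3, 3, 2); (-4, 2, 4)
w1 = Bv₀ = ((-2)·1 + 3·1 + (-4)·(-2); 3·1 + 3·1 + 2·(-2); (-4)·1 + 2·1 + 4·(-2)) = (9, 2, -10)
w2 = Bw1 = ((-2)·9 + 3·2 + (-4)·(-10); 3·9 + 3·2 + 2·(-10); (-4)·9 + 2·2 + 4·(-10)) = (28, 13, -72)
Ratio: -72/-10 = 7.20000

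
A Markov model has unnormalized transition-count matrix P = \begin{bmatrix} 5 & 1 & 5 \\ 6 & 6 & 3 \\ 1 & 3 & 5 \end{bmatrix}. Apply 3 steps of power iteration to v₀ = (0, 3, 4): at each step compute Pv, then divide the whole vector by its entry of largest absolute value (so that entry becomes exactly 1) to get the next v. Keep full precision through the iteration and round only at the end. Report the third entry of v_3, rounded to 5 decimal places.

Pv0 = (23.000000, 30.000000, 29.000000); divide by 30.000000 → v1 = (0.766667, 1.000000, 0.966667)
Pv1 = (9.666667, 13.500000, 8.600000); divide by 13.500000 → v2 = (0.716049, 1.000000, 0.637037)
Pv2 = (7.765432, 12.207407, 6.901235); divide by 12.207407 → v3 = (0.636125, 1.000000, 0.565332)
Requested entry of v3: 2795/4944 = 0.56533

0.56533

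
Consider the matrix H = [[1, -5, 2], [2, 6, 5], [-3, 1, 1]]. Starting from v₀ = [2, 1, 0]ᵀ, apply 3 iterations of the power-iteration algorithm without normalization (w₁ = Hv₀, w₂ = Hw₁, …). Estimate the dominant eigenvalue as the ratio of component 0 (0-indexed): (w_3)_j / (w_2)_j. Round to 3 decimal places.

λ ≈ 2.857

w1 = Hv₀ = (1·2 + (-5)·1 + 2·0; 2·2 + 6·1 + 5·0; (-3)·2 + 1·1 + 1·0) = (-3, 10, -5)
w2 = Hw1 = (1·(-3) + (-5)·10 + 2·(-5); 2·(-3) + 6·10 + 5·(-5); (-3)·(-3) + 1·10 + 1·(-5)) = (-63, 29, 14)
w3 = Hw2 = (-180, 118, 232)
Ratio at component: -180 / -63 = 2.857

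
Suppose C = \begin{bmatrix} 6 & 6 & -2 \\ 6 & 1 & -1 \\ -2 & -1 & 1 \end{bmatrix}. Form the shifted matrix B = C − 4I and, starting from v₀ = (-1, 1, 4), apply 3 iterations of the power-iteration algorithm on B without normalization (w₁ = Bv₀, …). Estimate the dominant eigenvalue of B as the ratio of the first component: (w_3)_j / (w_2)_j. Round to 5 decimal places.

B = C − 4I has rows (2, 6, -2); (6, -3, -1); (-2, -1, -3)
w1 = Bv₀ = (-4, -13, -11)
w2 = Bw1 = (-64, 26, 54)
w3 = Bw2 = (-80, -516, -60)
Ratio: -80/-64 = 1.25000

μ ≈ 1.25000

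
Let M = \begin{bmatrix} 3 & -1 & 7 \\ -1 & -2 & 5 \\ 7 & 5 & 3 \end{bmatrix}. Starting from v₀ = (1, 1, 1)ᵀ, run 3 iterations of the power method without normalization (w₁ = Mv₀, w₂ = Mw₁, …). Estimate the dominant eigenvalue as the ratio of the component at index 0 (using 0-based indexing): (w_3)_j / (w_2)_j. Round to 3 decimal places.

w1 = Mv₀ = (3·1 + (-1)·1 + 7·1; (-1)·1 + (-2)·1 + 5·1; 7·1 + 5·1 + 3·1) = (9, 2, 15)
w2 = Mw1 = (3·9 + (-1)·2 + 7·15; (-1)·9 + (-2)·2 + 5·15; 7·9 + 5·2 + 3·15) = (130, 62, 118)
w3 = Mw2 = (1154, 336, 1574)
Ratio at component: 1154 / 130 = 8.877

λ ≈ 8.877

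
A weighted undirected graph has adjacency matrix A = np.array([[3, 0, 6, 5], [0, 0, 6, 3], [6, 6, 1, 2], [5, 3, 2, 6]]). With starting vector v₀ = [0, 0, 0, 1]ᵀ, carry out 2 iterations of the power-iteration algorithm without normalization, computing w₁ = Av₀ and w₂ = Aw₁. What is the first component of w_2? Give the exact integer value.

57

w1 = Av₀ = (3·0 + 0·0 + 6·0 + 5·1; 0·0 + 0·0 + 6·0 + 3·1; 6·0 + 6·0 + 1·0 + 2·1; 5·0 + 3·0 + 2·0 + 6·1) = (5, 3, 2, 6)
w2 = Aw1 = (3·5 + 0·3 + 6·2 + 5·6; 0·5 + 0·3 + 6·2 + 3·6; 6·5 + 6·3 + 1·2 + 2·6; 5·5 + 3·3 + 2·2 + 6·6) = (57, 30, 62, 74)
The requested component of w2 is 57.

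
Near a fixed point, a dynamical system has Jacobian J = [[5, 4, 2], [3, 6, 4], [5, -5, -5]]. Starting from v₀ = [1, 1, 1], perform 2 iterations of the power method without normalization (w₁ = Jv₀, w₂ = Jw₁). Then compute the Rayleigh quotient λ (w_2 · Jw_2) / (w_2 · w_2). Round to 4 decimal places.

w1 = Jv₀ = (5·1 + 4·1 + 2·1; 3·1 + 6·1 + 4·1; 5·1 + (-5)·1 + (-5)·1) = (11, 13, -5)
w2 = Jw1 = (5·11 + 4·13 + 2·(-5); 3·11 + 6·13 + 4·(-5); 5·11 + (-5)·13 + (-5)·(-5)) = (97, 91, 15)
Jw2 = (879, 897, -45)
w2·Jw2 = 97·879 + 91·897 + 15·(-45) = 166215; w2·w2 = 97·97 + 91·91 + 15·15 = 17915
λ ≈ 166215/17915 = 9.2780

λ ≈ 9.2780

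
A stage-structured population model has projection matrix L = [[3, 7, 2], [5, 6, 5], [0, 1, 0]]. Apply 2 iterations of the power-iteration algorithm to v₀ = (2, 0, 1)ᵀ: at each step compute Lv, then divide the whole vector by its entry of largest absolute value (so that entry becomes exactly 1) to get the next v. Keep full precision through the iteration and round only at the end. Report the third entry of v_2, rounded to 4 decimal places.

Lv0 = (8.00000, 15.00000, 0.00000); divide by 15.00000 → v1 = (0.53333, 1.00000, 0.00000)
Lv1 = (8.60000, 8.66667, 1.00000); divide by 8.66667 → v2 = (0.99231, 1.00000, 0.11538)
Requested entry of v2: 15/130 = 0.1154

0.1154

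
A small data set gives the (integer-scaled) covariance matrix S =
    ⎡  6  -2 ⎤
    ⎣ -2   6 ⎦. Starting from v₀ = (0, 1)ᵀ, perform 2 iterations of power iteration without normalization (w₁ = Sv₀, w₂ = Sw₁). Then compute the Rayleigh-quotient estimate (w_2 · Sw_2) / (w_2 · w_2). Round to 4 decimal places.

λ ≈ 7.7647

w1 = Sv₀ = (-2, 6)
w2 = Sw1 = (-24, 40)
Sw2 = (-224, 288)
w2·Sw2 = (-24)·(-224) + 40·288 = 16896; w2·w2 = (-24)·(-24) + 40·40 = 2176
λ ≈ 16896/2176 = 7.7647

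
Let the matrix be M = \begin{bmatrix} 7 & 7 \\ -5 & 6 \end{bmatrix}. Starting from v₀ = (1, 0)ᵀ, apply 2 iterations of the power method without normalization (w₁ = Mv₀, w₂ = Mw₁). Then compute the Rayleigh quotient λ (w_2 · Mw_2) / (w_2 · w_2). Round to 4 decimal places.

w1 = Mv₀ = (7, -5)
w2 = Mw1 = (14, -65)
Mw2 = (-357, -460)
w2·Mw2 = 14·(-357) + (-65)·(-460) = 24902; w2·w2 = 14·14 + (-65)·(-65) = 4421
λ ≈ 24902/4421 = 5.6327

λ ≈ 5.6327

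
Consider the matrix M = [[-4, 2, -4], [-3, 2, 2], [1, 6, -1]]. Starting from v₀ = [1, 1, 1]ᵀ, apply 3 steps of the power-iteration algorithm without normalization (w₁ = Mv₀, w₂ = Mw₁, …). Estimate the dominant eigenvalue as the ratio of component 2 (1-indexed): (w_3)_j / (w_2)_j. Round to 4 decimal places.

1.4375

w1 = Mv₀ = ((-4)·1 + 2·1 + (-4)·1; (-3)·1 + 2·1 + 2·1; 1·1 + 6·1 + (-1)·1) = (-6, 1, 6)
w2 = Mw1 = ((-4)·(-6) + 2·1 + (-4)·6; (-3)·(-6) + 2·1 + 2·6; 1·(-6) + 6·1 + (-1)·6) = (2, 32, -6)
w3 = Mw2 = (80, 46, 200)
Ratio at component: 46 / 32 = 1.4375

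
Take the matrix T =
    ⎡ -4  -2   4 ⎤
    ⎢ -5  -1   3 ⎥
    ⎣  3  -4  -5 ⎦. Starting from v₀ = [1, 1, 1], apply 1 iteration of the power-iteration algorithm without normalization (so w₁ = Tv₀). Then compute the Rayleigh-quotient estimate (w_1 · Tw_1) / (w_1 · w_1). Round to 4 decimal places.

w1 = Tv₀ = ((-4)·1 + (-2)·1 + 4·1; (-5)·1 + (-1)·1 + 3·1; 3·1 + (-4)·1 + (-5)·1) = (-2, -3, -6)
Tw1 = (-10, -5, 36)
w1·Tw1 = (-2)·(-10) + (-3)·(-5) + (-6)·36 = -181; w1·w1 = (-2)·(-2) + (-3)·(-3) + (-6)·(-6) = 49
λ ≈ -181/49 = -3.6939

-3.6939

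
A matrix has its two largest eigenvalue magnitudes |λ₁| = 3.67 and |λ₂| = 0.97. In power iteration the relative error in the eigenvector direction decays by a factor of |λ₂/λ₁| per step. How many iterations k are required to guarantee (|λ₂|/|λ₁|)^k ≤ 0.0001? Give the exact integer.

|λ₂/λ₁| = 0.97/3.67 = 0.26431
Need k ≥ ln(0.0001) / ln(0.26431) = -9.2103 / -1.3307 ≈ 6.922
Smallest integer k satisfying the bound: 7

7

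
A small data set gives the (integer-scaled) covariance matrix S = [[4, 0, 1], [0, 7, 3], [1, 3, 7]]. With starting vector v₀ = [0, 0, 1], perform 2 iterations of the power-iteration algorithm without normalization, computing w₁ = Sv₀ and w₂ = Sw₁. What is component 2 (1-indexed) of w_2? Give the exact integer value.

w1 = Sv₀ = (4·0 + 0·0 + 1·1; 0·0 + 7·0 + 3·1; 1·0 + 3·0 + 7·1) = (1, 3, 7)
w2 = Sw1 = (4·1 + 0·3 + 1·7; 0·1 + 7·3 + 3·7; 1·1 + 3·3 + 7·7) = (11, 42, 59)
The requested component of w2 is 42.

42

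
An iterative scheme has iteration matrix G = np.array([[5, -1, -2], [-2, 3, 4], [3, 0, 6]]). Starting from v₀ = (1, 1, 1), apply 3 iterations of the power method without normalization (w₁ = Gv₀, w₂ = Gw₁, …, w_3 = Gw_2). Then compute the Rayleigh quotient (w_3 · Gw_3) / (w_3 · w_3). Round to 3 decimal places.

6.560

w1 = Gv₀ = (2, 5, 9)
w2 = Gw1 = (-13, 47, 60)
w3 = Gw2 = (-232, 407, 321)
Gw3 = (-2209, 2969, 1230)
w3·Gw3 = (-232)·(-2209) + 407·2969 + 321·1230 = 2115701; w3·w3 = (-232)·(-232) + 407·407 + 321·321 = 322514
λ ≈ 2115701/322514 = 6.560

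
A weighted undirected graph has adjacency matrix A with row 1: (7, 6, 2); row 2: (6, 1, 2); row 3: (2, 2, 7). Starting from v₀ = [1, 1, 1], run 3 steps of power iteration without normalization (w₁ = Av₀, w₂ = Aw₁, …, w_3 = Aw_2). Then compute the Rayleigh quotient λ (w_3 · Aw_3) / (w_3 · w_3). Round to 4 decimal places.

w1 = Av₀ = (7·1 + 6·1 + 2·1; 6·1 + 1·1 + 2·1; 2·1 + 2·1 + 7·1) = (15, 9, 11)
w2 = Aw1 = (7·15 + 6·9 + 2·11; 6·15 + 1·9 + 2·11; 2·15 + 2·9 + 7·11) = (181, 121, 125)
w3 = Aw2 = (2243, 1457, 1479)
Aw3 = (27401, 17873, 17753)
w3·Aw3 = 2243·27401 + 1457·17873 + 1479·17753 = 113758091; w3·w3 = 2243·2243 + 1457·1457 + 1479·1479 = 9341339
λ ≈ 113758091/9341339 = 12.1779

12.1779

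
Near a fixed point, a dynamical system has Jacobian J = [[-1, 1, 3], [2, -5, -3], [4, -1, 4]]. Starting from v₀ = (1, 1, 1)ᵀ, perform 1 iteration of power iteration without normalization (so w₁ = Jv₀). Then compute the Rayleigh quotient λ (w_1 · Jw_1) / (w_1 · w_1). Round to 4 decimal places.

w1 = Jv₀ = ((-1)·1 + 1·1 + 3·1; 2·1 + (-5)·1 + (-3)·1; 4·1 + (-1)·1 + 4·1) = (3, -6, 7)
Jw1 = (12, 15, 46)
w1·Jw1 = 3·12 + (-6)·15 + 7·46 = 268; w1·w1 = 3·3 + (-6)·(-6) + 7·7 = 94
λ ≈ 268/94 = 2.8511

λ ≈ 2.8511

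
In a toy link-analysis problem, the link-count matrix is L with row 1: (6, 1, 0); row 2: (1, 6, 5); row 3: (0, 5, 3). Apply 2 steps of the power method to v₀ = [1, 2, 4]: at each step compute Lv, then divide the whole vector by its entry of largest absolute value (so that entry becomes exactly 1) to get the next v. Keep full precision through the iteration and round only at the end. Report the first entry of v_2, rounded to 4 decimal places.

0.2563

Lv0 = (8.00000, 33.00000, 22.00000); divide by 33.00000 → v1 = (0.24242, 1.00000, 0.66667)
Lv1 = (2.45455, 9.57576, 7.00000); divide by 9.57576 → v2 = (0.25633, 1.00000, 0.73101)
Requested entry of v2: 81/316 = 0.2563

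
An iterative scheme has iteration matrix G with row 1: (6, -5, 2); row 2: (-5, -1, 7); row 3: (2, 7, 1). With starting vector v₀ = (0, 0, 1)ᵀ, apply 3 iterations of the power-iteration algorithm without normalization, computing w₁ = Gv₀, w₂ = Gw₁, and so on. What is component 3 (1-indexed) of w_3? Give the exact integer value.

w1 = Gv₀ = (6·0 + (-5)·0 + 2·1; (-5)·0 + (-1)·0 + 7·1; 2·0 + 7·0 + 1·1) = (2, 7, 1)
w2 = Gw1 = (6·2 + (-5)·7 + 2·1; (-5)·2 + (-1)·7 + 7·1; 2·2 + 7·7 + 1·1) = (-21, -10, 54)
w3 = Gw2 = (32, 493, -58)
The requested component of w3 is -58.

-58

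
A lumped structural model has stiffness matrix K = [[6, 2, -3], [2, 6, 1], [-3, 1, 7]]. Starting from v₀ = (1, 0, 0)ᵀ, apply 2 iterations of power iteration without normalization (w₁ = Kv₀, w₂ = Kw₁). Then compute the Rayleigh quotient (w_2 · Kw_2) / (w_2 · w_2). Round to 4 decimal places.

9.5167

w1 = Kv₀ = (6·1 + 2·0 + (-3)·0; 2·1 + 6·0 + 1·0; (-3)·1 + 1·0 + 7·0) = (6, 2, -3)
w2 = Kw1 = (6·6 + 2·2 + (-3)·(-3); 2·6 + 6·2 + 1·(-3); (-3)·6 + 1·2 + 7·(-3)) = (49, 21, -37)
Kw2 = (447, 187, -385)
w2·Kw2 = 49·447 + 21·187 + (-37)·(-385) = 40075; w2·w2 = 49·49 + 21·21 + (-37)·(-37) = 4211
λ ≈ 40075/4211 = 9.5167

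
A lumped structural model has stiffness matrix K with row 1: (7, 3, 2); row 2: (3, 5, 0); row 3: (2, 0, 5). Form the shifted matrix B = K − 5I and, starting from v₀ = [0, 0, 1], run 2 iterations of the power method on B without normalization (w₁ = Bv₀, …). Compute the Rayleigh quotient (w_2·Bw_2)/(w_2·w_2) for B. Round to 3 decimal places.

μ ≈ 3.529

B = K − 5I has rows (2, 3, 2); (3, 0, 0); (2, 0, 0)
w1 = Bv₀ = (2·0 + 3·0 + 2·1; 3·0 + 0·0 + 0·1; 2·0 + 0·0 + 0·1) = (2, 0, 0)
w2 = Bw1 = (2·2 + 3·0 + 2·0; 3·2 + 0·0 + 0·0; 2·2 + 0·0 + 0·0) = (4, 6, 4)
Bw2 = (34, 12, 8)
w2·Bw2 = 240; w2·w2 = 68; μ ≈ 240/68 = 3.529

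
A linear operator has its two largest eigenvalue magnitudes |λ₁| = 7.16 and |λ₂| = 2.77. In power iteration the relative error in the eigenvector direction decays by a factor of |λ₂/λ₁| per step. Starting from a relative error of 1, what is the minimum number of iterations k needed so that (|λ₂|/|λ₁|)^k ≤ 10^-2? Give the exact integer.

|λ₂/λ₁| = 2.77/7.16 = 0.38687
Need k ≥ ln(10^-2) / ln(0.38687) = -4.6052 / -0.9497 ≈ 4.849
Smallest integer k satisfying the bound: 5

5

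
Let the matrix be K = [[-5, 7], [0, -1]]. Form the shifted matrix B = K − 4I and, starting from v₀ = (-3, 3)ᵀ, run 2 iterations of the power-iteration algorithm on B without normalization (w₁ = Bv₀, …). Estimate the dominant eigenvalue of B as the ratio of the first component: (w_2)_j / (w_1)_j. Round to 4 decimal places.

B = K − 4I has rows (-9, 7); (0, -5)
w1 = Bv₀ = ((-9)·(-3) + 7·3; 0·(-3) + (-5)·3) = (48, -15)
w2 = Bw1 = ((-9)·48 + 7·(-15); 0·48 + (-5)·(-15)) = (-537, 75)
Ratio: -537/48 = -11.1875

μ ≈ -11.1875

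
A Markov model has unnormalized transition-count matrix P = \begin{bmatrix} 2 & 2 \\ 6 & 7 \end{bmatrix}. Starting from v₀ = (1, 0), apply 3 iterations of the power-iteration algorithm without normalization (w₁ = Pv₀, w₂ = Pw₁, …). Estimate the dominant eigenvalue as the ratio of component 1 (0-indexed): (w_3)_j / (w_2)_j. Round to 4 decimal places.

8.7778

w1 = Pv₀ = (2, 6)
w2 = Pw1 = (16, 54)
w3 = Pw2 = (140, 474)
Ratio at component: 474 / 54 = 8.7778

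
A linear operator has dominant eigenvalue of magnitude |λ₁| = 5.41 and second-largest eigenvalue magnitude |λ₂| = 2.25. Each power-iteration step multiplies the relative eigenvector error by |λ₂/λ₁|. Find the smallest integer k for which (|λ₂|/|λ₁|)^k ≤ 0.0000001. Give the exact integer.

|λ₂/λ₁| = 2.25/5.41 = 0.41590
Need k ≥ ln(0.0000001) / ln(0.41590) = -16.1181 / -0.8773 ≈ 18.372
Smallest integer k satisfying the bound: 19

19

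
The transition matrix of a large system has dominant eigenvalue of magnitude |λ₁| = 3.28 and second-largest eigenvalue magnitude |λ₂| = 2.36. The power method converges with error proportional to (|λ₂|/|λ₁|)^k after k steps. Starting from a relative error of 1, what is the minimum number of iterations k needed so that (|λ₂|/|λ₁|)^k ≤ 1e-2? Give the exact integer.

14

|λ₂/λ₁| = 2.36/3.28 = 0.71951
Need k ≥ ln(1e-2) / ln(0.71951) = -4.6052 / -0.3292 ≈ 13.990
Smallest integer k satisfying the bound: 14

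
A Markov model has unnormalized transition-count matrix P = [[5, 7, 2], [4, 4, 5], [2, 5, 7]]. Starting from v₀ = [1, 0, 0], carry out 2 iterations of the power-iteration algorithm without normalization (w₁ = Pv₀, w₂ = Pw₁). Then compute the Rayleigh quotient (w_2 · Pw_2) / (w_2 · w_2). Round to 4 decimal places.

w1 = Pv₀ = (5, 4, 2)
w2 = Pw1 = (57, 46, 44)
Pw2 = (695, 632, 652)
w2·Pw2 = 57·695 + 46·632 + 44·652 = 97375; w2·w2 = 57·57 + 46·46 + 44·44 = 7301
λ ≈ 97375/7301 = 13.3372

λ ≈ 13.3372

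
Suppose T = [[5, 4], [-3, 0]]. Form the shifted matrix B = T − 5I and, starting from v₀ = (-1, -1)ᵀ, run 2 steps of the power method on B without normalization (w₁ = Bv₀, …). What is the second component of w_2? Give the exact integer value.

-28

B = T − 5I has rows (0, 4); (-3, -5)
w1 = Bv₀ = (-4, 8)
w2 = Bw1 = (32, -28)
Requested component of w2: -28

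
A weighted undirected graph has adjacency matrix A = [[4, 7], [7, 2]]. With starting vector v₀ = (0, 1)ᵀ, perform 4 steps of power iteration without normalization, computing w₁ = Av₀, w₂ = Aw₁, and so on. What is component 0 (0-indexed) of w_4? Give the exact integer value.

4956

w1 = Av₀ = (7, 2)
w2 = Aw1 = (42, 53)
w3 = Aw2 = (539, 400)
w4 = Aw3 = (4956, 4573)
The requested component of w4 is 4956.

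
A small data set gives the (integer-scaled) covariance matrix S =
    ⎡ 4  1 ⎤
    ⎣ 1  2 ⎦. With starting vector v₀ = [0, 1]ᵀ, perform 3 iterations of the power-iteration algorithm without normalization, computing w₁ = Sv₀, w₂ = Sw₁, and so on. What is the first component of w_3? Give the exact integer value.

w1 = Sv₀ = (1, 2)
w2 = Sw1 = (6, 5)
w3 = Sw2 = (29, 16)
The requested component of w3 is 29.

29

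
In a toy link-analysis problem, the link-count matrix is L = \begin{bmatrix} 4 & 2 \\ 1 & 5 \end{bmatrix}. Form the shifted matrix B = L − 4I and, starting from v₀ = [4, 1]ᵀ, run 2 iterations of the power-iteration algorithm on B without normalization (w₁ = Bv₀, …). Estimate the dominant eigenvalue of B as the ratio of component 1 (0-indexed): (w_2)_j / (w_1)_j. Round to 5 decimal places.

μ ≈ 1.40000

B = L − 4I has rows (0, 2); (1, 1)
w1 = Bv₀ = (0·4 + 2·1; 1·4 + 1·1) = (2, 5)
w2 = Bw1 = (0·2 + 2·5; 1·2 + 1·5) = (10, 7)
Ratio: 7/5 = 1.40000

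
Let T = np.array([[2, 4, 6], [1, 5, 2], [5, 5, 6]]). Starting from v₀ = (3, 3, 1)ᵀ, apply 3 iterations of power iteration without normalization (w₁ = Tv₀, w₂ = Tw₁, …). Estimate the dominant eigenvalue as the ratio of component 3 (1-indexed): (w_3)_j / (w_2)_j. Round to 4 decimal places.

12.1927

w1 = Tv₀ = (24, 20, 36)
w2 = Tw1 = (344, 196, 436)
w3 = Tw2 = (4088, 2196, 5316)
Ratio at component: 5316 / 436 = 12.1927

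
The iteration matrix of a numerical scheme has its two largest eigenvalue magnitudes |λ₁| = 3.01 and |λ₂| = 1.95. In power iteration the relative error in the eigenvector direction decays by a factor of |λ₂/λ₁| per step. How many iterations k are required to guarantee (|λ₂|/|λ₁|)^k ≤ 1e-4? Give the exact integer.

22

|λ₂/λ₁| = 1.95/3.01 = 0.64784
Need k ≥ ln(1e-4) / ln(0.64784) = -9.2103 / -0.4341 ≈ 21.217
Smallest integer k satisfying the bound: 22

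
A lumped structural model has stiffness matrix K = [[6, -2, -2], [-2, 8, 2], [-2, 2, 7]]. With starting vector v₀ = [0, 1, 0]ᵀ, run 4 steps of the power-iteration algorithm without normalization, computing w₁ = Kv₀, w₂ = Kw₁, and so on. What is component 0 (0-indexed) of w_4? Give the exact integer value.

-4732

w1 = Kv₀ = (-2, 8, 2)
w2 = Kw1 = (-32, 72, 34)
w3 = Kw2 = (-404, 708, 446)
w4 = Kw3 = (-4732, 7364, 5346)
The requested component of w4 is -4732.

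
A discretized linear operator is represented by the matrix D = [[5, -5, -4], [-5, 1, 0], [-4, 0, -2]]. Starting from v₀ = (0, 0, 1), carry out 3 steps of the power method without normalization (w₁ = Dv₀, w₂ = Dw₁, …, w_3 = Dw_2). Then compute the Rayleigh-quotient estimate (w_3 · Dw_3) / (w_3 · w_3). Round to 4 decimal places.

λ ≈ 7.8302

w1 = Dv₀ = (-4, 0, -2)
w2 = Dw1 = (-12, 20, 20)
w3 = Dw2 = (-240, 80, 8)
Dw3 = (-1632, 1280, 944)
w3·Dw3 = (-240)·(-1632) + 80·1280 + 8·944 = 501632; w3·w3 = (-240)·(-240) + 80·80 + 8·8 = 64064
λ ≈ 501632/64064 = 7.8302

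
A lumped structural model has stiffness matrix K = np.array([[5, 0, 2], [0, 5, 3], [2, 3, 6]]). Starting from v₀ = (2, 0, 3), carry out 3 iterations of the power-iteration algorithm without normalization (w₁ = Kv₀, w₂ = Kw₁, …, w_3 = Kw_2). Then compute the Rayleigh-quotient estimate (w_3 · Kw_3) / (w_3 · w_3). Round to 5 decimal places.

w1 = Kv₀ = (5·2 + 0·0 + 2·3; 0·2 + 5·0 + 3·3; 2·2 + 3·0 + 6·3) = (16, 9, 22)
w2 = Kw1 = (5·16 + 0·9 + 2·22; 0·16 + 5·9 + 3·22; 2·16 + 3·9 + 6·22) = (124, 111, 191)
w3 = Kw2 = (1002, 1128, 1727)
Kw3 = (8464, 10821, 15750)
w3·Kw3 = 1002·8464 + 1128·10821 + 1727·15750 = 47887266; w3·w3 = 1002·1002 + 1128·1128 + 1727·1727 = 5258917
λ ≈ 47887266/5258917 = 9.10592

9.10592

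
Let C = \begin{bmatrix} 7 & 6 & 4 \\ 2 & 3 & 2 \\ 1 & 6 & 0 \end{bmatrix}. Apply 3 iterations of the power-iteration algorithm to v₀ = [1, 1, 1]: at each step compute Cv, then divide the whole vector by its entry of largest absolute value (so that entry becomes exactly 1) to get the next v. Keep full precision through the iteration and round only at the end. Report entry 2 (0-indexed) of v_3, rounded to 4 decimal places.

Cv0 = (17.00000, 7.00000, 7.00000); divide by 17.00000 → v1 = (1.00000, 0.41176, 0.41176)
Cv1 = (11.11765, 4.05882, 3.47059); divide by 11.11765 → v2 = (1.00000, 0.36508, 0.31217)
Cv2 = (10.43915, 3.71958, 3.19048); divide by 10.43915 → v3 = (1.00000, 0.35631, 0.30563)
Requested entry of v3: 603/1973 = 0.3056

0.3056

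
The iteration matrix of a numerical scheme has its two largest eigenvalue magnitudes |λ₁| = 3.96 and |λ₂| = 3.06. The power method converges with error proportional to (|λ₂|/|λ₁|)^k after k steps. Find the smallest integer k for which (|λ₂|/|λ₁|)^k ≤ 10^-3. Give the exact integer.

|λ₂/λ₁| = 3.06/3.96 = 0.77273
Need k ≥ ln(10^-3) / ln(0.77273) = -6.9078 / -0.2578 ≈ 26.792
Smallest integer k satisfying the bound: 27

27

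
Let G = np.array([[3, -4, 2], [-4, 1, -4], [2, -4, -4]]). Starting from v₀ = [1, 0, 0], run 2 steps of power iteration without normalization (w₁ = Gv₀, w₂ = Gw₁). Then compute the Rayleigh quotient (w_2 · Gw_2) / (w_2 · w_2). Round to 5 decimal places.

7.56045

w1 = Gv₀ = (3·1 + (-4)·0 + 2·0; (-4)·1 + 1·0 + (-4)·0; 2·1 + (-4)·0 + (-4)·0) = (3, -4, 2)
w2 = Gw1 = (3·3 + (-4)·(-4) + 2·2; (-4)·3 + 1·(-4) + (-4)·2; 2·3 + (-4)·(-4) + (-4)·2) = (29, -24, 14)
Gw2 = (211, -196, 98)
w2·Gw2 = 29·211 + (-24)·(-196) + 14·98 = 12195; w2·w2 = 29·29 + (-24)·(-24) + 14·14 = 1613
λ ≈ 12195/1613 = 7.56045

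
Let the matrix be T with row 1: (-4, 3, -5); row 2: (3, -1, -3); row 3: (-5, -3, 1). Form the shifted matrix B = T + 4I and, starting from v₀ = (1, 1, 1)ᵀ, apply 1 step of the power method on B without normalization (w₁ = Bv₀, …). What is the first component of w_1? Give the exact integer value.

-2

B = T + 4I has rows (0, 3, -5); (3, 3, -3); (-5, -3, 5)
w1 = Bv₀ = (0·1 + 3·1 + (-5)·1; 3·1 + 3·1 + (-3)·1; (-5)·1 + (-3)·1 + 5·1) = (-2, 3, -3)
Requested component of w1: -2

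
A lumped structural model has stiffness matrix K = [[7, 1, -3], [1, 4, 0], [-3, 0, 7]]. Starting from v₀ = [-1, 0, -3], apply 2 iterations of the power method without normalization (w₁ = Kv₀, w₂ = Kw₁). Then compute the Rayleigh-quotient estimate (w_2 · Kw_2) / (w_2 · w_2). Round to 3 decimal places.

λ ≈ 9.408

w1 = Kv₀ = (2, -1, -18)
w2 = Kw1 = (67, -2, -132)
Kw2 = (863, 59, -1125)
w2·Kw2 = 67·863 + (-2)·59 + (-132)·(-1125) = 206203; w2·w2 = 67·67 + (-2)·(-2) + (-132)·(-132) = 21917
λ ≈ 206203/21917 = 9.408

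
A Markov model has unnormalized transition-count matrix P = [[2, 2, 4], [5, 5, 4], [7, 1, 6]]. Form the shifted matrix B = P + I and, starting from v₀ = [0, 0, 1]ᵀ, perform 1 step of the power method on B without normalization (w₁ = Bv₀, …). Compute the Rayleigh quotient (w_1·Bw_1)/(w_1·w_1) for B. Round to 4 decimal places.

μ ≈ 12.9259

B = P + I has rows (3, 2, 4); (5, 6, 4); (7, 1, 7)
w1 = Bv₀ = (3·0 + 2·0 + 4·1; 5·0 + 6·0 + 4·1; 7·0 + 1·0 + 7·1) = (4, 4, 7)
Bw1 = (48, 72, 81)
w1·Bw1 = 1047; w1·w1 = 81; μ ≈ 1047/81 = 12.9259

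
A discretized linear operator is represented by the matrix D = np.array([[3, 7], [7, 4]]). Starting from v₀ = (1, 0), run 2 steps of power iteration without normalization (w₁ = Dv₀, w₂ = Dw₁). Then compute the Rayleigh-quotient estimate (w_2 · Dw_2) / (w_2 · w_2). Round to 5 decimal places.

w1 = Dv₀ = (3·1 + 7·0; 7·1 + 4·0) = (3, 7)
w2 = Dw1 = (3·3 + 7·7; 7·3 + 4·7) = (58, 49)
Dw2 = (517, 602)
w2·Dw2 = 58·517 + 49·602 = 59484; w2·w2 = 58·58 + 49·49 = 5765
λ ≈ 59484/5765 = 10.31813

λ ≈ 10.31813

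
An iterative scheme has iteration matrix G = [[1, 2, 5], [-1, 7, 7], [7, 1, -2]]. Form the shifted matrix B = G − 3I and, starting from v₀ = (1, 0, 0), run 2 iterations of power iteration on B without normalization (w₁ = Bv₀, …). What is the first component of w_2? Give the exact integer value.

B = G − 3I has rows (-2, 2, 5); (-1, 4, 7); (7, 1, -5)
w1 = Bv₀ = (-2, -1, 7)
w2 = Bw1 = (37, 47, -50)
Requested component of w2: 37

37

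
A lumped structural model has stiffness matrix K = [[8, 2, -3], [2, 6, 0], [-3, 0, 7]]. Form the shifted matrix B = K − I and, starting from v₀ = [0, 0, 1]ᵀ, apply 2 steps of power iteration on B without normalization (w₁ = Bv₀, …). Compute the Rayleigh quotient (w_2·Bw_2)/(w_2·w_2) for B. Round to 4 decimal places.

μ ≈ 9.6156

B = K − I has rows (7, 2, -3); (2, 5, 0); (-3, 0, 6)
w1 = Bv₀ = (7·0 + 2·0 + (-3)·1; 2·0 + 5·0 + 0·1; (-3)·0 + 0·0 + 6·1) = (-3, 0, 6)
w2 = Bw1 = (7·(-3) + 2·0 + (-3)·6; 2·(-3) + 5·0 + 0·6; (-3)·(-3) + 0·0 + 6·6) = (-39, -6, 45)
Bw2 = (-420, -108, 387)
w2·Bw2 = 34443; w2·w2 = 3582; μ ≈ 34443/3582 = 9.6156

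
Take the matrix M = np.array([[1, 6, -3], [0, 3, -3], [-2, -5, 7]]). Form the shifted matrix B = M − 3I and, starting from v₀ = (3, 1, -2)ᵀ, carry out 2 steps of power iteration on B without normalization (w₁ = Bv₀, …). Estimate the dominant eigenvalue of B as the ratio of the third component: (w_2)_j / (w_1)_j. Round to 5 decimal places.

B = M − 3I has rows (-2, 6, -3); (0, 0, -3); (-2, -5, 4)
w1 = Bv₀ = (6, 6, -19)
w2 = Bw1 = (81, 57, -118)
Ratio: -118/-19 = 6.21053

μ ≈ 6.21053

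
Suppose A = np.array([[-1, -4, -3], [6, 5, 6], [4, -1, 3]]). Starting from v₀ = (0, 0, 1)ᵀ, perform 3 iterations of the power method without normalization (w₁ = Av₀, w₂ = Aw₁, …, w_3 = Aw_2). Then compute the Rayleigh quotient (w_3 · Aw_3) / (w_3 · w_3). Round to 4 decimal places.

w1 = Av₀ = ((-1)·0 + (-4)·0 + (-3)·1; 6·0 + 5·0 + 6·1; 4·0 + (-1)·0 + 3·1) = (-3, 6, 3)
w2 = Aw1 = ((-1)·(-3) + (-4)·6 + (-3)·3; 6·(-3) + 5·6 + 6·3; 4·(-3) + (-1)·6 + 3·3) = (-30, 30, -9)
w3 = Aw2 = (-63, -84, -177)
Aw3 = (930, -1860, -699)
w3·Aw3 = (-63)·930 + (-84)·(-1860) + (-177)·(-699) = 221373; w3·w3 = (-63)·(-63) + (-84)·(-84) + (-177)·(-177) = 42354
λ ≈ 221373/42354 = 5.2267

λ ≈ 5.2267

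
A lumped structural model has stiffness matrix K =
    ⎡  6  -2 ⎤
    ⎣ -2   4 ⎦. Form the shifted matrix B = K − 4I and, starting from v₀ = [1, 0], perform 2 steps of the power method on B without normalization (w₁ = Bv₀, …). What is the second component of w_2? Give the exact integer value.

B = K − 4I has rows (2, -2); (-2, 0)
w1 = Bv₀ = (2·1 + (-2)·0; (-2)·1 + 0·0) = (2, -2)
w2 = Bw1 = (2·2 + (-2)·(-2); (-2)·2 + 0·(-2)) = (8, -4)
Requested component of w2: -4

-4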